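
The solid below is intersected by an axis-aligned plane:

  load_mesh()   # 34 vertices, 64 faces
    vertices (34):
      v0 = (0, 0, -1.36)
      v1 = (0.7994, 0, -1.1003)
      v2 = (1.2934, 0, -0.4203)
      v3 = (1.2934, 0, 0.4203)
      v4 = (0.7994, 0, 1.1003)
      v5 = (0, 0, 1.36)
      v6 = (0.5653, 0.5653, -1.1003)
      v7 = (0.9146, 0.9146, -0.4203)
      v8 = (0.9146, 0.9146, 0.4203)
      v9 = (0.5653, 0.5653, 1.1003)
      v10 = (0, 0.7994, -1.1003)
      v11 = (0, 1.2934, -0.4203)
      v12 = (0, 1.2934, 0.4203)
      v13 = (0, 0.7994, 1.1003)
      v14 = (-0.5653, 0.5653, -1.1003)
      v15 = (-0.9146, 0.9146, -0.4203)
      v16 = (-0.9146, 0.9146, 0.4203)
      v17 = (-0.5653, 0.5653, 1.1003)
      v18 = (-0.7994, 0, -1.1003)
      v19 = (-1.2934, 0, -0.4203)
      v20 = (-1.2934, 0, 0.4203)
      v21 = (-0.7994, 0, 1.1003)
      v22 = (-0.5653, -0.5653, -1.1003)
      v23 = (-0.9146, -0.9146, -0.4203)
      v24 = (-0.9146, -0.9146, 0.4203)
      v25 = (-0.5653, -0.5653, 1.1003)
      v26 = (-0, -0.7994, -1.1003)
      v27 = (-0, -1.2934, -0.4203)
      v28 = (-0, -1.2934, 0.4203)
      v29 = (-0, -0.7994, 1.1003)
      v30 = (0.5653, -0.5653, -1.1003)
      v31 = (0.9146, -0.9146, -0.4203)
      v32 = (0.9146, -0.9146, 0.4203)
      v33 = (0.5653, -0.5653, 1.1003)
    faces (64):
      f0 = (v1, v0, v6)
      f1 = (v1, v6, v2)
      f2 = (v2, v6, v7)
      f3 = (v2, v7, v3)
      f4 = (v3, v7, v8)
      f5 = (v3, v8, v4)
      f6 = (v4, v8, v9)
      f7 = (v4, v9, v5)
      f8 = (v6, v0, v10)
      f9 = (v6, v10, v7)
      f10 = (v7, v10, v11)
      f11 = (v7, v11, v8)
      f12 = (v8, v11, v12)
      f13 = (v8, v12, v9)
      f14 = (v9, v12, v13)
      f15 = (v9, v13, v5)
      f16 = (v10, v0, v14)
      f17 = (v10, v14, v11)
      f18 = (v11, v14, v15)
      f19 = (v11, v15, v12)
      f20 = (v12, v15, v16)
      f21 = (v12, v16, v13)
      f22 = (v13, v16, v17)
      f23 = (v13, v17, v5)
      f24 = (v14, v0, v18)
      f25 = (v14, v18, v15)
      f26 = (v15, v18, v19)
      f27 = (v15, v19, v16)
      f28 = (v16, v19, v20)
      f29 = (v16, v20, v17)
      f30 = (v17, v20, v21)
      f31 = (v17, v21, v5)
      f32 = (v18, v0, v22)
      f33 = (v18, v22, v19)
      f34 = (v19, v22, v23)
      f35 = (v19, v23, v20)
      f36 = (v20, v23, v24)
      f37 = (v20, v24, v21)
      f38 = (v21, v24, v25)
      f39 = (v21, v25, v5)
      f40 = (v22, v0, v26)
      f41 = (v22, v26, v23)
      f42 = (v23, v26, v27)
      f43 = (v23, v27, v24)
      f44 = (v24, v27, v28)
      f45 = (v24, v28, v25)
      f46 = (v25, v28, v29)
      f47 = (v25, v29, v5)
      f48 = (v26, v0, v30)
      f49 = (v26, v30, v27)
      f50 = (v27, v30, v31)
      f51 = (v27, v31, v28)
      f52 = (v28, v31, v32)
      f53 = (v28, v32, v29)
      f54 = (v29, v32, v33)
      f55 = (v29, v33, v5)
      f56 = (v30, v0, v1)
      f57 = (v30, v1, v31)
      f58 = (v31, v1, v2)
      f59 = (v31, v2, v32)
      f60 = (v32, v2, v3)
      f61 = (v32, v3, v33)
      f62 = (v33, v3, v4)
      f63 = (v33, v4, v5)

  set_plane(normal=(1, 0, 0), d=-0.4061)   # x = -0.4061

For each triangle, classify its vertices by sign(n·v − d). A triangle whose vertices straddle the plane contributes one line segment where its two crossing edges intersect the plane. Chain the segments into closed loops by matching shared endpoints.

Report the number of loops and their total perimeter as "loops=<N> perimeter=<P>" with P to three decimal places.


Straddling triangles (20 of 64):
  (v10,v0,v14) [++-] → (-0.4061, 0.4061, -1.17344)–(-0.4061, 0.631227, -1.1003)  len=0.2367
  (v10,v14,v11) [+-+] → (-0.4061, 0.631227, -1.1003)–(-0.4061, 0.770348, -0.908798)  len=0.2367
  (v11,v14,v15) [+--] → (-0.4061, 0.770348, -0.908798)–(-0.4061, 1.12521, -0.4203)  len=0.6038
  (v11,v15,v12) [+-+] → (-0.4061, 1.12521, -0.4203)–(-0.4061, 1.12521, 0.0470574)  len=0.4674
  (v12,v15,v16) [+--] → (-0.4061, 1.12521, 0.0470574)–(-0.4061, 1.12521, 0.4203)  len=0.3732
  (v12,v16,v13) [+-+] → (-0.4061, 1.12521, 0.4203)–(-0.4061, 0.850551, 0.798367)  len=0.4673
  (v13,v16,v17) [+--] → (-0.4061, 0.850551, 0.798367)–(-0.4061, 0.631227, 1.1003)  len=0.3732
  (v13,v17,v5) [+-+] → (-0.4061, 0.631227, 1.1003)–(-0.4061, 0.4061, 1.17344)  len=0.2367
  (v14,v0,v18) [-+-] → (-0.4061, 0.4061, -1.17344)–(-0.4061, 0, -1.22807)  len=0.4098
  (v17,v21,v5) [--+] → (-0.4061, 0, 1.22807)–(-0.4061, 0.4061, 1.17344)  len=0.4098
  (v18,v0,v22) [-+-] → (-0.4061, 0, -1.22807)–(-0.4061, -0.4061, -1.17344)  len=0.4098
  (v21,v25,v5) [--+] → (-0.4061, -0.4061, 1.17344)–(-0.4061, 0, 1.22807)  len=0.4098
  (v22,v0,v26) [-++] → (-0.4061, -0.4061, -1.17344)–(-0.4061, -0.631227, -1.1003)  len=0.2367
  (v22,v26,v23) [-+-] → (-0.4061, -0.631227, -1.1003)–(-0.4061, -0.850551, -0.798367)  len=0.3732
  (v23,v26,v27) [-++] → (-0.4061, -0.850551, -0.798367)–(-0.4061, -1.12521, -0.4203)  len=0.4673
  (v23,v27,v24) [-+-] → (-0.4061, -1.12521, -0.4203)–(-0.4061, -1.12521, -0.0470574)  len=0.3732
  (v24,v27,v28) [-++] → (-0.4061, -1.12521, -0.0470574)–(-0.4061, -1.12521, 0.4203)  len=0.4674
  (v24,v28,v25) [-+-] → (-0.4061, -1.12521, 0.4203)–(-0.4061, -0.770348, 0.908798)  len=0.6038
  (v25,v28,v29) [-++] → (-0.4061, -0.770348, 0.908798)–(-0.4061, -0.631227, 1.1003)  len=0.2367
  (v25,v29,v5) [-++] → (-0.4061, -0.631227, 1.1003)–(-0.4061, -0.4061, 1.17344)  len=0.2367

Chained into 1 loop(s):
  loop 1: 20 segments, perimeter = 7.6290
Total perimeter = 7.629

loops=1 perimeter=7.629


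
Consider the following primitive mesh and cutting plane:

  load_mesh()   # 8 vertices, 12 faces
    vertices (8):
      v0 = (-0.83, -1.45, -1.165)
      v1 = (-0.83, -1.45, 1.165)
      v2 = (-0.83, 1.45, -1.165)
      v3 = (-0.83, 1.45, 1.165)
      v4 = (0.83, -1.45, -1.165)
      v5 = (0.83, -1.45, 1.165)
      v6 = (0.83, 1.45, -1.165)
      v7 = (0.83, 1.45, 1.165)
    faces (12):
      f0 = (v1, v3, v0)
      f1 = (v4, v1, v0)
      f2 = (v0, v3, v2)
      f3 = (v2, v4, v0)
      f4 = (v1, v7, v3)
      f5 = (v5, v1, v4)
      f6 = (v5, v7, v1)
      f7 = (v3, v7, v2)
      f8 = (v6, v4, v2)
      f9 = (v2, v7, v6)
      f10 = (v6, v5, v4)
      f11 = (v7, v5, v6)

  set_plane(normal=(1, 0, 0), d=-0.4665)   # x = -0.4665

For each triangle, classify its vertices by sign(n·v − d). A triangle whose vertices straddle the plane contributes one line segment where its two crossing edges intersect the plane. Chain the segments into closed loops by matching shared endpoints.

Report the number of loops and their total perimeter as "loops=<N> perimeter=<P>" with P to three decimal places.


Straddling triangles (8 of 12):
  (v4,v1,v0) [+--] → (-0.4665, -1.45, 0.654786)–(-0.4665, -1.45, -1.165)  len=1.8198
  (v2,v4,v0) [-+-] → (-0.4665, 0.81497, -1.165)–(-0.4665, -1.45, -1.165)  len=2.2650
  (v1,v7,v3) [-+-] → (-0.4665, -0.81497, 1.165)–(-0.4665, 1.45, 1.165)  len=2.2650
  (v5,v1,v4) [+-+] → (-0.4665, -1.45, 1.165)–(-0.4665, -1.45, 0.654786)  len=0.5102
  (v5,v7,v1) [++-] → (-0.4665, -0.81497, 1.165)–(-0.4665, -1.45, 1.165)  len=0.6350
  (v3,v7,v2) [-+-] → (-0.4665, 1.45, 1.165)–(-0.4665, 1.45, -0.654786)  len=1.8198
  (v6,v4,v2) [++-] → (-0.4665, 0.81497, -1.165)–(-0.4665, 1.45, -1.165)  len=0.6350
  (v2,v7,v6) [-++] → (-0.4665, 1.45, -0.654786)–(-0.4665, 1.45, -1.165)  len=0.5102

Chained into 1 loop(s):
  loop 1: 8 segments, perimeter = 10.4600
Total perimeter = 10.460

loops=1 perimeter=10.460


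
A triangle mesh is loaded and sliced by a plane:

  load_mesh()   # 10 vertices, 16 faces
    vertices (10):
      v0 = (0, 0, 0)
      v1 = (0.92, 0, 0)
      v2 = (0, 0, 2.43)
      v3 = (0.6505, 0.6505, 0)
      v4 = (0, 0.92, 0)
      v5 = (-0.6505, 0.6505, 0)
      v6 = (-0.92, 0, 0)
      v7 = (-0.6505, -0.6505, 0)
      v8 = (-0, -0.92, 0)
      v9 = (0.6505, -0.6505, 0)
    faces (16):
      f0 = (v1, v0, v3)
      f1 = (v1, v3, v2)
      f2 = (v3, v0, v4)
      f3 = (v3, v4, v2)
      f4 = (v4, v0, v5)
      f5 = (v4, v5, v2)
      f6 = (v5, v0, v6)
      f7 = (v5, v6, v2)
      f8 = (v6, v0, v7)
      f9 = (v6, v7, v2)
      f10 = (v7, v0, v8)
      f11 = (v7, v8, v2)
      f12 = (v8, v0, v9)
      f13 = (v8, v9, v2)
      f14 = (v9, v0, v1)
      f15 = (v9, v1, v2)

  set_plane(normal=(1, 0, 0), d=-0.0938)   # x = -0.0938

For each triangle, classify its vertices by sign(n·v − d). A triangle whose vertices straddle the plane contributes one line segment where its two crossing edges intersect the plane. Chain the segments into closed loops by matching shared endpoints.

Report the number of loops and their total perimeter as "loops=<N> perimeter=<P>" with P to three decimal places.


loops=1 perimeter=6.488

Straddling triangles (8 of 16):
  (v4,v0,v5) [++-] → (-0.0938, 0.0938, 0)–(-0.0938, 0.881139, 0)  len=0.7873
  (v4,v5,v2) [+-+] → (-0.0938, 0.881139, 0)–(-0.0938, 0.0938, 2.0796)  len=2.2237
  (v5,v0,v6) [-+-] → (-0.0938, 0.0938, 0)–(-0.0938, 0, 0)  len=0.0938
  (v5,v6,v2) [--+] → (-0.0938, 0, 2.18225)–(-0.0938, 0.0938, 2.0796)  len=0.1390
  (v6,v0,v7) [-+-] → (-0.0938, 0, 0)–(-0.0938, -0.0938, 0)  len=0.0938
  (v6,v7,v2) [--+] → (-0.0938, -0.0938, 2.0796)–(-0.0938, 0, 2.18225)  len=0.1390
  (v7,v0,v8) [-++] → (-0.0938, -0.0938, 0)–(-0.0938, -0.881139, 0)  len=0.7873
  (v7,v8,v2) [-++] → (-0.0938, -0.881139, 0)–(-0.0938, -0.0938, 2.0796)  len=2.2237

Chained into 1 loop(s):
  loop 1: 8 segments, perimeter = 6.4877
Total perimeter = 6.488


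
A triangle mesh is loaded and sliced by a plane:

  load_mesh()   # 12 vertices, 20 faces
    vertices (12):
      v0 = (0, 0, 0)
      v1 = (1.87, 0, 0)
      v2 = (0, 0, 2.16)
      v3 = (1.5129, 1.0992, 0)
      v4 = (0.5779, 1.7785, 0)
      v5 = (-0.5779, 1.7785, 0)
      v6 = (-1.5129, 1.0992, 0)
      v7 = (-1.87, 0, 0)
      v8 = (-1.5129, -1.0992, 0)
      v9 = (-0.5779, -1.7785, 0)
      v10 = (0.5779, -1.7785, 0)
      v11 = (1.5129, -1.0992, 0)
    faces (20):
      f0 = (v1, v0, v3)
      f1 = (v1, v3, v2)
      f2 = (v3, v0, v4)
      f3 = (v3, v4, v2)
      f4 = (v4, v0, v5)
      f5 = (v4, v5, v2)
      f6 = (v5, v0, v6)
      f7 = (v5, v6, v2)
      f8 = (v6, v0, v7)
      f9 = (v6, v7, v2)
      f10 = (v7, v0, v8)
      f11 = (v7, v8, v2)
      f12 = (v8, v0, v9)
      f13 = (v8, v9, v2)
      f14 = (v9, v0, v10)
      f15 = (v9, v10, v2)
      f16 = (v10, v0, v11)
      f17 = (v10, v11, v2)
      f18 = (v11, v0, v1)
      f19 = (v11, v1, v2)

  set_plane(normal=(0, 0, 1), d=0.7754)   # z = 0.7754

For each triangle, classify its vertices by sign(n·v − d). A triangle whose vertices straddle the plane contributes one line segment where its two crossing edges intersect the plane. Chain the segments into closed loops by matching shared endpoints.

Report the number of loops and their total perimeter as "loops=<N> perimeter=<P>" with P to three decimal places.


loops=1 perimeter=7.409

Straddling triangles (10 of 20):
  (v1,v3,v2) [--+] → (0.969797, 0.704608, 0.7754)–(1.1987, 0, 0.7754)  len=0.7409
  (v3,v4,v2) [--+] → (0.370445, 1.14005, 0.7754)–(0.969797, 0.704608, 0.7754)  len=0.7408
  (v4,v5,v2) [--+] → (-0.370445, 1.14005, 0.7754)–(0.370445, 1.14005, 0.7754)  len=0.7409
  (v5,v6,v2) [--+] → (-0.969797, 0.704608, 0.7754)–(-0.370445, 1.14005, 0.7754)  len=0.7408
  (v6,v7,v2) [--+] → (-1.1987, 0, 0.7754)–(-0.969797, 0.704608, 0.7754)  len=0.7409
  (v7,v8,v2) [--+] → (-0.969797, -0.704608, 0.7754)–(-1.1987, 0, 0.7754)  len=0.7409
  (v8,v9,v2) [--+] → (-0.370445, -1.14005, 0.7754)–(-0.969797, -0.704608, 0.7754)  len=0.7408
  (v9,v10,v2) [--+] → (0.370445, -1.14005, 0.7754)–(-0.370445, -1.14005, 0.7754)  len=0.7409
  (v10,v11,v2) [--+] → (0.969797, -0.704608, 0.7754)–(0.370445, -1.14005, 0.7754)  len=0.7408
  (v11,v1,v2) [--+] → (1.1987, 0, 0.7754)–(0.969797, -0.704608, 0.7754)  len=0.7409

Chained into 1 loop(s):
  loop 1: 10 segments, perimeter = 7.4085
Total perimeter = 7.409


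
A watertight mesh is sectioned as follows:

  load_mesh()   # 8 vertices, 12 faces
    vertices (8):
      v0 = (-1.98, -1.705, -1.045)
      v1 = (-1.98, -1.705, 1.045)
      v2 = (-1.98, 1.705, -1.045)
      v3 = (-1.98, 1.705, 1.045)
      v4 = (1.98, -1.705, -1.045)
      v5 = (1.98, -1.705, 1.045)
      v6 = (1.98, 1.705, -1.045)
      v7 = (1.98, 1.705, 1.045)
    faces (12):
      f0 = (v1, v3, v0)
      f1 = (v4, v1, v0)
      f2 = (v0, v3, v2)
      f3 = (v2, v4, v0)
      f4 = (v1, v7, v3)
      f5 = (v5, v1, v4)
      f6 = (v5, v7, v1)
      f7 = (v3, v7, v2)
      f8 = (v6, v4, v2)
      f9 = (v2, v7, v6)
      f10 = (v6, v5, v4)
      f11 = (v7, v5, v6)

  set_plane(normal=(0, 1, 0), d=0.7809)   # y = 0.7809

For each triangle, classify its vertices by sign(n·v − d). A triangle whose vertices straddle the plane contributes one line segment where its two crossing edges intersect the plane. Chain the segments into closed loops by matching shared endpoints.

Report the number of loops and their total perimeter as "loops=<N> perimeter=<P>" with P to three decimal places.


loops=1 perimeter=12.100

Straddling triangles (8 of 12):
  (v1,v3,v0) [-+-] → (-1.98, 0.7809, 1.045)–(-1.98, 0.7809, 0.478616)  len=0.5664
  (v0,v3,v2) [-++] → (-1.98, 0.7809, 0.478616)–(-1.98, 0.7809, -1.045)  len=1.5236
  (v2,v4,v0) [+--] → (-0.906852, 0.7809, -1.045)–(-1.98, 0.7809, -1.045)  len=1.0731
  (v1,v7,v3) [-++] → (0.906852, 0.7809, 1.045)–(-1.98, 0.7809, 1.045)  len=2.8869
  (v5,v7,v1) [-+-] → (1.98, 0.7809, 1.045)–(0.906852, 0.7809, 1.045)  len=1.0731
  (v6,v4,v2) [+-+] → (1.98, 0.7809, -1.045)–(-0.906852, 0.7809, -1.045)  len=2.8869
  (v6,v5,v4) [+--] → (1.98, 0.7809, -0.478616)–(1.98, 0.7809, -1.045)  len=0.5664
  (v7,v5,v6) [+-+] → (1.98, 0.7809, 1.045)–(1.98, 0.7809, -0.478616)  len=1.5236

Chained into 1 loop(s):
  loop 1: 8 segments, perimeter = 12.1000
Total perimeter = 12.100


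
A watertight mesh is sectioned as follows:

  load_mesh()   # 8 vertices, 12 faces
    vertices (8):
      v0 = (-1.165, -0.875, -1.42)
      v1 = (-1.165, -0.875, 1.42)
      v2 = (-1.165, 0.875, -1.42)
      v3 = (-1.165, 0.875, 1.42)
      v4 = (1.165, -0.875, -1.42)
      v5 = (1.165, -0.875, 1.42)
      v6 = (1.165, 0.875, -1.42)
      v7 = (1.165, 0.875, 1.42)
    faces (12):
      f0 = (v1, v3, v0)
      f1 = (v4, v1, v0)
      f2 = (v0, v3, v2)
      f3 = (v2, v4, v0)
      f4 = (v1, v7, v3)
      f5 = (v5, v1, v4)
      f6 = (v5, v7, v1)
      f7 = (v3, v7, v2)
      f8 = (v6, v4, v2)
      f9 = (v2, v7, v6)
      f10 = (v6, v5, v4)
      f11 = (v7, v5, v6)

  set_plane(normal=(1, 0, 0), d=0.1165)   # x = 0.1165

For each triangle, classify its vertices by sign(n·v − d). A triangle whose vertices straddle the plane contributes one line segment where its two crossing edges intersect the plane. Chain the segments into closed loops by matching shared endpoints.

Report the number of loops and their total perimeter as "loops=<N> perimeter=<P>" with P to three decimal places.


loops=1 perimeter=9.180

Straddling triangles (8 of 12):
  (v4,v1,v0) [+--] → (0.1165, -0.875, -0.142)–(0.1165, -0.875, -1.42)  len=1.2780
  (v2,v4,v0) [-+-] → (0.1165, -0.0875, -1.42)–(0.1165, -0.875, -1.42)  len=0.7875
  (v1,v7,v3) [-+-] → (0.1165, 0.0875, 1.42)–(0.1165, 0.875, 1.42)  len=0.7875
  (v5,v1,v4) [+-+] → (0.1165, -0.875, 1.42)–(0.1165, -0.875, -0.142)  len=1.5620
  (v5,v7,v1) [++-] → (0.1165, 0.0875, 1.42)–(0.1165, -0.875, 1.42)  len=0.9625
  (v3,v7,v2) [-+-] → (0.1165, 0.875, 1.42)–(0.1165, 0.875, 0.142)  len=1.2780
  (v6,v4,v2) [++-] → (0.1165, -0.0875, -1.42)–(0.1165, 0.875, -1.42)  len=0.9625
  (v2,v7,v6) [-++] → (0.1165, 0.875, 0.142)–(0.1165, 0.875, -1.42)  len=1.5620

Chained into 1 loop(s):
  loop 1: 8 segments, perimeter = 9.1800
Total perimeter = 9.180


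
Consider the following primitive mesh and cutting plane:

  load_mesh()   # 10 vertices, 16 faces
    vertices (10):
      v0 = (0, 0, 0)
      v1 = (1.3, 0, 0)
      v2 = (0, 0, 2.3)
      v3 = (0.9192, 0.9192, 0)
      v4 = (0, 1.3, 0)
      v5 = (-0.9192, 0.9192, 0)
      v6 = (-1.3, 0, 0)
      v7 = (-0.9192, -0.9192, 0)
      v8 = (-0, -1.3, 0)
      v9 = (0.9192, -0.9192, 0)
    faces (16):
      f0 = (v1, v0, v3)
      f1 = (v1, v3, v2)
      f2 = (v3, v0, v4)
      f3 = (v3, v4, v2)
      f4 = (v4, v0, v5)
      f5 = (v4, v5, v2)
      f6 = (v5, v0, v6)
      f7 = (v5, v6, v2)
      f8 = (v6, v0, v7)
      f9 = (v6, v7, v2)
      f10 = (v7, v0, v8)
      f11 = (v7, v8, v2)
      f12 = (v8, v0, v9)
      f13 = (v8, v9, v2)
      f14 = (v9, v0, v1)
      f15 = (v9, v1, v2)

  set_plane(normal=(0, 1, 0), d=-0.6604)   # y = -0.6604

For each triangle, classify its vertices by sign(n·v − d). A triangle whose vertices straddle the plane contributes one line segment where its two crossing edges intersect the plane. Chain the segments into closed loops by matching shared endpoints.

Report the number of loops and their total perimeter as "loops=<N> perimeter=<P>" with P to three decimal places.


Straddling triangles (8 of 16):
  (v6,v0,v7) [++-] → (-0.6604, -0.6604, 0)–(-1.02641, -0.6604, 0)  len=0.3660
  (v6,v7,v2) [+-+] → (-1.02641, -0.6604, 0)–(-0.6604, -0.6604, 0.647563)  len=0.7438
  (v7,v0,v8) [-+-] → (-0.6604, -0.6604, 0)–(0, -0.6604, 0)  len=0.6604
  (v7,v8,v2) [--+] → (0, -0.6604, 1.1316)–(-0.6604, -0.6604, 0.647563)  len=0.8188
  (v8,v0,v9) [-+-] → (0, -0.6604, 0)–(0.6604, -0.6604, 0)  len=0.6604
  (v8,v9,v2) [--+] → (0.6604, -0.6604, 0.647563)–(0, -0.6604, 1.1316)  len=0.8188
  (v9,v0,v1) [-++] → (0.6604, -0.6604, 0)–(1.02641, -0.6604, 0)  len=0.3660
  (v9,v1,v2) [-++] → (1.02641, -0.6604, 0)–(0.6604, -0.6604, 0.647563)  len=0.7438

Chained into 1 loop(s):
  loop 1: 8 segments, perimeter = 5.1781
Total perimeter = 5.178

loops=1 perimeter=5.178


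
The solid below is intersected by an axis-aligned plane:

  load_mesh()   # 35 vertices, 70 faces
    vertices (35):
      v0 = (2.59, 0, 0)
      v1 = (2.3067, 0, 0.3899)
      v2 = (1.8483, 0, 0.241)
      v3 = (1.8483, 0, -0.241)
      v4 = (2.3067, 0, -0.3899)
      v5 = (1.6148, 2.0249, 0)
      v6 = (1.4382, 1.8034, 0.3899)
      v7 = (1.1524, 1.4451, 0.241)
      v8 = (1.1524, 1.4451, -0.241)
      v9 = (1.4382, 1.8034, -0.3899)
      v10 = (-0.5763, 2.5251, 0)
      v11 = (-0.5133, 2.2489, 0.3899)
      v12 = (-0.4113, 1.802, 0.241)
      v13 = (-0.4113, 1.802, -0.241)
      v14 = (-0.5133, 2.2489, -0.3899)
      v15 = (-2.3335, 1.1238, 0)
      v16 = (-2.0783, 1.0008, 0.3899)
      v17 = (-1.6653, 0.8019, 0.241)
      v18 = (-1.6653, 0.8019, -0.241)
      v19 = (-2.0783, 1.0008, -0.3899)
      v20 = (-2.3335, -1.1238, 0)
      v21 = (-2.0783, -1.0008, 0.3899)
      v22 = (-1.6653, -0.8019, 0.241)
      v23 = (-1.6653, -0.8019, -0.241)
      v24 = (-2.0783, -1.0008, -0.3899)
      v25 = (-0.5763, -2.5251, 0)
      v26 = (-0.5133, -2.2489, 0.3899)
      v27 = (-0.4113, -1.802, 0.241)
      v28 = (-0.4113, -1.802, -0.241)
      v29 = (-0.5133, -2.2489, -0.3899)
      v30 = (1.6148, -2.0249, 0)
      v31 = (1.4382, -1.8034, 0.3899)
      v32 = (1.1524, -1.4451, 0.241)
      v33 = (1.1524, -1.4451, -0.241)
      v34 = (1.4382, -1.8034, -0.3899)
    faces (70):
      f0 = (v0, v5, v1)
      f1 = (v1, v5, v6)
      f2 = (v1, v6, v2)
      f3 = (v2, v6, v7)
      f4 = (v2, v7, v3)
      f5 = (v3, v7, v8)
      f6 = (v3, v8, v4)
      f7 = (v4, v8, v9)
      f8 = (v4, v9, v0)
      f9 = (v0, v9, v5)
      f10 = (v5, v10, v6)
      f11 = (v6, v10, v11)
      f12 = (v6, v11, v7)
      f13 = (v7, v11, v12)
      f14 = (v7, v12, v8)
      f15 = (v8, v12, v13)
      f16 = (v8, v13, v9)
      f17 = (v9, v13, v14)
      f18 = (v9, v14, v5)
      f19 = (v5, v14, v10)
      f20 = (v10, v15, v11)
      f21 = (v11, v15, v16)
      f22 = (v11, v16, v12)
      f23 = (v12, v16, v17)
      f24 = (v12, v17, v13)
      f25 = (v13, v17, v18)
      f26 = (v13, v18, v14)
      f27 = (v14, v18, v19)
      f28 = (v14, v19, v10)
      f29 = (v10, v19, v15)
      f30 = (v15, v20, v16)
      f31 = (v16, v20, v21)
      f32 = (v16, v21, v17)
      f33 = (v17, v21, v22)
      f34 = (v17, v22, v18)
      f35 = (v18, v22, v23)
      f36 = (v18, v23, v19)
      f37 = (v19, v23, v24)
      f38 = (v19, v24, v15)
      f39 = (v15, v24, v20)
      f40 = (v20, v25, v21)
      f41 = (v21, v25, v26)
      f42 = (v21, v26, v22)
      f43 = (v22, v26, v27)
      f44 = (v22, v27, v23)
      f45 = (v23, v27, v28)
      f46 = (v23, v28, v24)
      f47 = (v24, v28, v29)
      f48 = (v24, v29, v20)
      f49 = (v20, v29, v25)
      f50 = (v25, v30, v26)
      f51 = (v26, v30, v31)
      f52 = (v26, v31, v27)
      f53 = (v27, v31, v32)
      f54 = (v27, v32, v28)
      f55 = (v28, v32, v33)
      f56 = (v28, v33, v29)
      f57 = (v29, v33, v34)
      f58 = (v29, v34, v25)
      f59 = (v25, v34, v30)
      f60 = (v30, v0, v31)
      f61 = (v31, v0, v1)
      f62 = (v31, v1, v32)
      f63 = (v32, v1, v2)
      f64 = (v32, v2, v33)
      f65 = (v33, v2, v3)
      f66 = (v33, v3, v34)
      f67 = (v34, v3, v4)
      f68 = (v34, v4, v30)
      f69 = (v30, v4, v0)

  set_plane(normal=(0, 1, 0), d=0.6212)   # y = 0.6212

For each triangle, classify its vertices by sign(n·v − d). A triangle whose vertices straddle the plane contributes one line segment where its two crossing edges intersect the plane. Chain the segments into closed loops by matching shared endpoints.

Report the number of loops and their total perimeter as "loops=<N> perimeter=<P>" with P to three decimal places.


Straddling triangles (20 of 70):
  (v0,v5,v1) [-+-] → (2.29083, 0.6212, 0)–(2.09444, 0.6212, 0.270286)  len=0.3341
  (v1,v5,v6) [-++] → (2.09444, 0.6212, 0.270286)–(2.00754, 0.6212, 0.3899)  len=0.1478
  (v1,v6,v2) [-+-] → (2.00754, 0.6212, 0.3899)–(1.70704, 0.6212, 0.29229)  len=0.3160
  (v2,v6,v7) [-++] → (1.70704, 0.6212, 0.29229)–(1.54916, 0.6212, 0.241)  len=0.1660
  (v2,v7,v3) [-+-] → (1.54916, 0.6212, 0.241)–(1.54916, 0.6212, -0.0338044)  len=0.2748
  (v3,v7,v8) [-++] → (1.54916, 0.6212, -0.0338044)–(1.54916, 0.6212, -0.241)  len=0.2072
  (v3,v8,v4) [-+-] → (1.54916, 0.6212, -0.241)–(1.81051, 0.6212, -0.325893)  len=0.2748
  (v4,v8,v9) [-++] → (1.81051, 0.6212, -0.325893)–(2.00754, 0.6212, -0.3899)  len=0.2072
  (v4,v9,v0) [-+-] → (2.00754, 0.6212, -0.3899)–(2.19325, 0.6212, -0.134305)  len=0.3159
  (v0,v9,v5) [-++] → (2.19325, 0.6212, -0.134305)–(2.29083, 0.6212, 0)  len=0.1660
  (v15,v20,v16) [+-+] → (-2.3335, 0.6212, 0)–(-2.1239, 0.6212, 0.320237)  len=0.3827
  (v16,v20,v21) [+--] → (-2.1239, 0.6212, 0.320237)–(-2.0783, 0.6212, 0.3899)  len=0.0833
  (v16,v21,v17) [+-+] → (-2.0783, 0.6212, 0.3899)–(-1.7067, 0.6212, 0.255926)  len=0.3950
  (v17,v21,v22) [+--] → (-1.7067, 0.6212, 0.255926)–(-1.6653, 0.6212, 0.241)  len=0.0440
  (v17,v22,v18) [+-+] → (-1.6653, 0.6212, 0.241)–(-1.6653, 0.6212, -0.186693)  len=0.4277
  (v18,v22,v23) [+--] → (-1.6653, 0.6212, -0.186693)–(-1.6653, 0.6212, -0.241)  len=0.0543
  (v18,v23,v19) [+-+] → (-1.6653, 0.6212, -0.241)–(-1.99133, 0.6212, -0.358546)  len=0.3466
  (v19,v23,v24) [+--] → (-1.99133, 0.6212, -0.358546)–(-2.0783, 0.6212, -0.3899)  len=0.0924
  (v19,v24,v15) [+-+] → (-2.0783, 0.6212, -0.3899)–(-2.27313, 0.6212, -0.0922356)  len=0.3558
  (v15,v24,v20) [+--] → (-2.27313, 0.6212, -0.0922356)–(-2.3335, 0.6212, 0)  len=0.1102

Chained into 2 loop(s):
  loop 1: 10 segments, perimeter = 2.4098
  loop 2: 10 segments, perimeter = 2.2920
Total perimeter = 4.702

loops=2 perimeter=4.702


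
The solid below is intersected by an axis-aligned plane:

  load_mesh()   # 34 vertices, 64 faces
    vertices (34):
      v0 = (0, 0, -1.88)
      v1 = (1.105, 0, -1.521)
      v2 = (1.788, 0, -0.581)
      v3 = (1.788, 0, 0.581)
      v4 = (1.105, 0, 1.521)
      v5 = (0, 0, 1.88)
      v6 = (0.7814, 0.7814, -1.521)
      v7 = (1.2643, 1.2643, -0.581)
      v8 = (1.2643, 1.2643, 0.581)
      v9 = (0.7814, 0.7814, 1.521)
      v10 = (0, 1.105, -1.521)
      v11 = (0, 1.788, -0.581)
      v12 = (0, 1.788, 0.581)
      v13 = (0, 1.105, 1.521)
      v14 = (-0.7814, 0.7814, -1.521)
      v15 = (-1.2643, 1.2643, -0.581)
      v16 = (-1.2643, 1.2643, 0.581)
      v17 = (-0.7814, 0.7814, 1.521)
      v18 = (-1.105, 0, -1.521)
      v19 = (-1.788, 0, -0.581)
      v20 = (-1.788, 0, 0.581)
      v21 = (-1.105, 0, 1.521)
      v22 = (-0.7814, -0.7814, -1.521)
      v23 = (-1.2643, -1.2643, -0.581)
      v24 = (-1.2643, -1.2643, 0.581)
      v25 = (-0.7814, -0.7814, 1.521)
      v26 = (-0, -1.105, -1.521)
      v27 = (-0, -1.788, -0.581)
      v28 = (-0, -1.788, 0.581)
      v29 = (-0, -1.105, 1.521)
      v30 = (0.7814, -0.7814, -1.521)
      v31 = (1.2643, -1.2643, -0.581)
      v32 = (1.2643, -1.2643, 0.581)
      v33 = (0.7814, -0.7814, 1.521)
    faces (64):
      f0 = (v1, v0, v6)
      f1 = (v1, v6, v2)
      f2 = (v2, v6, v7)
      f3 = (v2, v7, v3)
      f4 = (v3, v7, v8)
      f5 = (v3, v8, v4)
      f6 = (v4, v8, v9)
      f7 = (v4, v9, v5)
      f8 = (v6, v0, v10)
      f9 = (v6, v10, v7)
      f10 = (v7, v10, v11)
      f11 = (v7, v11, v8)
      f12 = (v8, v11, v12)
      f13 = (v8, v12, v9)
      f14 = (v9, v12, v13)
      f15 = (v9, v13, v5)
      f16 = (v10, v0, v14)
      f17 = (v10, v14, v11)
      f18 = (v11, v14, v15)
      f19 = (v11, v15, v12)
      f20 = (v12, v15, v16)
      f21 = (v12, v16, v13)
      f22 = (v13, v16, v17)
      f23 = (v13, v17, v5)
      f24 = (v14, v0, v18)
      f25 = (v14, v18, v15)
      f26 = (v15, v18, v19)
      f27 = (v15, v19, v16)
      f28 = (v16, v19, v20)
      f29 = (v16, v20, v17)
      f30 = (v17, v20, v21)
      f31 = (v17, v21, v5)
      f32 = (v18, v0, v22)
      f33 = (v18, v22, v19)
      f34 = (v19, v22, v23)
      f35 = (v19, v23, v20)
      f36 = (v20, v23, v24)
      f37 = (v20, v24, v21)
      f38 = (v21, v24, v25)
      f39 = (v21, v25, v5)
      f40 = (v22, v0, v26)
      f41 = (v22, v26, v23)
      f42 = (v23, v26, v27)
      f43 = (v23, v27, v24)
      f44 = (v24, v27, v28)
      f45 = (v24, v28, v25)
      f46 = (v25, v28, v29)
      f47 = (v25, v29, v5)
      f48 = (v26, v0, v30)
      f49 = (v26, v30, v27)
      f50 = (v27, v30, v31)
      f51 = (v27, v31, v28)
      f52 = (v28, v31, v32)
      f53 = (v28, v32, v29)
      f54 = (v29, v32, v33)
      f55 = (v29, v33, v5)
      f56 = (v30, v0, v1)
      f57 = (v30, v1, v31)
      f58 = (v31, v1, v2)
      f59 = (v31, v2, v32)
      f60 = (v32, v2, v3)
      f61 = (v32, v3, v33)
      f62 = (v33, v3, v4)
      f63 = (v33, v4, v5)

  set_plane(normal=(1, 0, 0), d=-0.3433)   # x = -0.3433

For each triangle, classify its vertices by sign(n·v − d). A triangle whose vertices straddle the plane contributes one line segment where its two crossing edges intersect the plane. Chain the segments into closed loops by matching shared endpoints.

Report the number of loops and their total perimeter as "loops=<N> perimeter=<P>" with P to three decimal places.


Straddling triangles (20 of 64):
  (v10,v0,v14) [++-] → (-0.3433, 0.3433, -1.72228)–(-0.3433, 0.96283, -1.521)  len=0.6514
  (v10,v14,v11) [+-+] → (-0.3433, 0.96283, -1.521)–(-0.3433, 1.34576, -0.993979)  len=0.6514
  (v11,v14,v15) [+--] → (-0.3433, 1.34576, -0.993979)–(-0.3433, 1.6458, -0.581)  len=0.5105
  (v11,v15,v12) [+-+] → (-0.3433, 1.6458, -0.581)–(-0.3433, 1.6458, 0.265478)  len=0.8465
  (v12,v15,v16) [+--] → (-0.3433, 1.6458, 0.265478)–(-0.3433, 1.6458, 0.581)  len=0.3155
  (v12,v16,v13) [+-+] → (-0.3433, 1.6458, 0.581)–(-0.3433, 1.14826, 1.26576)  len=0.8464
  (v13,v16,v17) [+--] → (-0.3433, 1.14826, 1.26576)–(-0.3433, 0.96283, 1.521)  len=0.3155
  (v13,v17,v5) [+-+] → (-0.3433, 0.96283, 1.521)–(-0.3433, 0.3433, 1.72228)  len=0.6514
  (v14,v0,v18) [-+-] → (-0.3433, 0.3433, -1.72228)–(-0.3433, 0, -1.76847)  len=0.3464
  (v17,v21,v5) [--+] → (-0.3433, 0, 1.76847)–(-0.3433, 0.3433, 1.72228)  len=0.3464
  (v18,v0,v22) [-+-] → (-0.3433, 0, -1.76847)–(-0.3433, -0.3433, -1.72228)  len=0.3464
  (v21,v25,v5) [--+] → (-0.3433, -0.3433, 1.72228)–(-0.3433, 0, 1.76847)  len=0.3464
  (v22,v0,v26) [-++] → (-0.3433, -0.3433, -1.72228)–(-0.3433, -0.96283, -1.521)  len=0.6514
  (v22,v26,v23) [-+-] → (-0.3433, -0.96283, -1.521)–(-0.3433, -1.14826, -1.26576)  len=0.3155
  (v23,v26,v27) [-++] → (-0.3433, -1.14826, -1.26576)–(-0.3433, -1.6458, -0.581)  len=0.8464
  (v23,v27,v24) [-+-] → (-0.3433, -1.6458, -0.581)–(-0.3433, -1.6458, -0.265478)  len=0.3155
  (v24,v27,v28) [-++] → (-0.3433, -1.6458, -0.265478)–(-0.3433, -1.6458, 0.581)  len=0.8465
  (v24,v28,v25) [-+-] → (-0.3433, -1.6458, 0.581)–(-0.3433, -1.34576, 0.993979)  len=0.5105
  (v25,v28,v29) [-++] → (-0.3433, -1.34576, 0.993979)–(-0.3433, -0.96283, 1.521)  len=0.6514
  (v25,v29,v5) [-++] → (-0.3433, -0.96283, 1.521)–(-0.3433, -0.3433, 1.72228)  len=0.6514

Chained into 1 loop(s):
  loop 1: 20 segments, perimeter = 10.9629
Total perimeter = 10.963

loops=1 perimeter=10.963


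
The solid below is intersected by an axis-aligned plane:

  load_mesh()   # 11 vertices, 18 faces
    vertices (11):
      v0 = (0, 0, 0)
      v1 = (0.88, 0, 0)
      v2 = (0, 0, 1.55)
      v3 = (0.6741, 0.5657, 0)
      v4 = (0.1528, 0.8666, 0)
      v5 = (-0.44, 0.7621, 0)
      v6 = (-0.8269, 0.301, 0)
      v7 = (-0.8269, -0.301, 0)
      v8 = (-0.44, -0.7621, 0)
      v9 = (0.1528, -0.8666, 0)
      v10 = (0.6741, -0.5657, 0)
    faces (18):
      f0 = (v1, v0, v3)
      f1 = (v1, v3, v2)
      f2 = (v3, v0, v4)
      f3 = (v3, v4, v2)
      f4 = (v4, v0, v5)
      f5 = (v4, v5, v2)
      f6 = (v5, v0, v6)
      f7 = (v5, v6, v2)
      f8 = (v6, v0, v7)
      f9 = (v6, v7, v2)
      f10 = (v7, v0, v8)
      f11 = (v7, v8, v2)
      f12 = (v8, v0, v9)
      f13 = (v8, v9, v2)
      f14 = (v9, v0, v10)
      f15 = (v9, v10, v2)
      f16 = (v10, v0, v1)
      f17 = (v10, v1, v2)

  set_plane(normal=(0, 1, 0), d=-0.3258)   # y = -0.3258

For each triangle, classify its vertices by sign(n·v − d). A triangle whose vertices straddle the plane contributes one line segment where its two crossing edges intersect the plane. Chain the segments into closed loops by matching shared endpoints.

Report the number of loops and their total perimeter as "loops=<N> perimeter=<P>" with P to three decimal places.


Straddling triangles (8 of 18):
  (v7,v0,v8) [++-] → (-0.188101, -0.3258, 0)–(-0.806091, -0.3258, 0)  len=0.6180
  (v7,v8,v2) [+-+] → (-0.806091, -0.3258, 0)–(-0.188101, -0.3258, 0.88737)  len=1.0814
  (v8,v0,v9) [-+-] → (-0.188101, -0.3258, 0)–(0.0574455, -0.3258, 0)  len=0.2455
  (v8,v9,v2) [--+] → (0.0574455, -0.3258, 0.967274)–(-0.188101, -0.3258, 0.88737)  len=0.2582
  (v9,v0,v10) [-+-] → (0.0574455, -0.3258, 0)–(0.38823, -0.3258, 0)  len=0.3308
  (v9,v10,v2) [--+] → (0.38823, -0.3258, 0.657318)–(0.0574455, -0.3258, 0.967274)  len=0.4533
  (v10,v0,v1) [-++] → (0.38823, -0.3258, 0)–(0.761417, -0.3258, 0)  len=0.3732
  (v10,v1,v2) [-++] → (0.761417, -0.3258, 0)–(0.38823, -0.3258, 0.657318)  len=0.7559

Chained into 1 loop(s):
  loop 1: 8 segments, perimeter = 4.1163
Total perimeter = 4.116

loops=1 perimeter=4.116


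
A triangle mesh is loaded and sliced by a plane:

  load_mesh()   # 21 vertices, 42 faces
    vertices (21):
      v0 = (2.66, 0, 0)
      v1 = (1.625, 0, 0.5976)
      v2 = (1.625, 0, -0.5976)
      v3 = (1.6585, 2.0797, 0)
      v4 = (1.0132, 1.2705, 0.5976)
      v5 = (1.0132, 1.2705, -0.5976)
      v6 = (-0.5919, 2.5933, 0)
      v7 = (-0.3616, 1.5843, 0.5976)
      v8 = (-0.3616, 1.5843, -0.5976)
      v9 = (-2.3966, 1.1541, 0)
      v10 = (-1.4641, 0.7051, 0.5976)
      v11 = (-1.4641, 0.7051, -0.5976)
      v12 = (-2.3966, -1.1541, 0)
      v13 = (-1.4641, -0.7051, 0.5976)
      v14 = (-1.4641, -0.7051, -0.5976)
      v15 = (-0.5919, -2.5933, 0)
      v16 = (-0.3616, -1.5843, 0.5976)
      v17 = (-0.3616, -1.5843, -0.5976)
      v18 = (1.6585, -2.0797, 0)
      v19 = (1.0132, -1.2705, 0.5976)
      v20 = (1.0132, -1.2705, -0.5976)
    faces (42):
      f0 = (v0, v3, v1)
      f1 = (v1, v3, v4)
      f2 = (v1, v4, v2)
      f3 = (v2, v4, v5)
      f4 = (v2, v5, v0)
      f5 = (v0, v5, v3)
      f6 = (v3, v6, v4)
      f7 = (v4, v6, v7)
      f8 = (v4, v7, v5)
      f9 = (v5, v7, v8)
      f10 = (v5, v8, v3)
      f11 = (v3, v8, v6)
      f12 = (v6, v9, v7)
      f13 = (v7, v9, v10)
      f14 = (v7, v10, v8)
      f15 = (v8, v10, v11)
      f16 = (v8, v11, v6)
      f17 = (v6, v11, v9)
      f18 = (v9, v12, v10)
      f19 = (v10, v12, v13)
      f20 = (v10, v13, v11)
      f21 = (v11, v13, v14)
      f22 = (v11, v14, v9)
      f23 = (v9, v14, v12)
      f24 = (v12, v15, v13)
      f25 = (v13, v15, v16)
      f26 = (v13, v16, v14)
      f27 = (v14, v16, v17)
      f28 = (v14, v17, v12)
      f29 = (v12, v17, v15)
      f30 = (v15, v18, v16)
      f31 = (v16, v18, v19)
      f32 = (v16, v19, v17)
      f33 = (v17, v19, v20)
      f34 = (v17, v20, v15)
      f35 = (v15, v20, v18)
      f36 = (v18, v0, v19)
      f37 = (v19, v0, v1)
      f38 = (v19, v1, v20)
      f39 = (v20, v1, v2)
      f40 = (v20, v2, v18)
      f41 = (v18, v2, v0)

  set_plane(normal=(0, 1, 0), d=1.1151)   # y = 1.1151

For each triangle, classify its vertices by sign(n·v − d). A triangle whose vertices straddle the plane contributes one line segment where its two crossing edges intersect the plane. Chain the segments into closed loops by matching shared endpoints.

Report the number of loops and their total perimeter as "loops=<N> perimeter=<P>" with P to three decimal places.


loops=2 perimeter=7.914

Straddling triangles (14 of 42):
  (v0,v3,v1) [-+-] → (2.12301, 1.1151, 0)–(1.64296, 1.1151, 0.277177)  len=0.5543
  (v1,v3,v4) [-++] → (1.64296, 1.1151, 0.277177)–(1.08803, 1.1151, 0.5976)  len=0.6408
  (v1,v4,v2) [-+-] → (1.08803, 1.1151, 0.5976)–(1.08803, 1.1151, 0.45141)  len=0.1462
  (v2,v4,v5) [-++] → (1.08803, 1.1151, 0.45141)–(1.08803, 1.1151, -0.5976)  len=1.0490
  (v2,v5,v0) [-+-] → (1.08803, 1.1151, -0.5976)–(1.21463, 1.1151, -0.524505)  len=0.1462
  (v0,v5,v3) [-++] → (1.21463, 1.1151, -0.524505)–(2.12301, 1.1151, 0)  len=1.0489
  (v7,v9,v10) [++-] → (-2.3156, 1.1151, 0.0519073)–(-0.949968, 1.1151, 0.5976)  len=1.4706
  (v7,v10,v8) [+-+] → (-0.949968, 1.1151, 0.5976)–(-0.949968, 1.1151, 0.0402388)  len=0.5574
  (v8,v10,v11) [+--] → (-0.949968, 1.1151, 0.0402388)–(-0.949968, 1.1151, -0.5976)  len=0.6378
  (v8,v11,v6) [+-+] → (-0.949968, 1.1151, -0.5976)–(-1.27471, 1.1151, -0.467838)  len=0.3497
  (v6,v11,v9) [+-+] → (-1.27471, 1.1151, -0.467838)–(-2.3156, 1.1151, -0.0519073)  len=1.1209
  (v9,v12,v10) [+--] → (-2.3966, 1.1151, 0)–(-2.3156, 1.1151, 0.0519073)  len=0.0962
  (v11,v14,v9) [--+] → (-2.37704, 1.1151, -0.0125357)–(-2.3156, 1.1151, -0.0519073)  len=0.0730
  (v9,v14,v12) [+--] → (-2.37704, 1.1151, -0.0125357)–(-2.3966, 1.1151, 0)  len=0.0232

Chained into 2 loop(s):
  loop 1: 6 segments, perimeter = 3.5854
  loop 2: 8 segments, perimeter = 4.3289
Total perimeter = 7.914


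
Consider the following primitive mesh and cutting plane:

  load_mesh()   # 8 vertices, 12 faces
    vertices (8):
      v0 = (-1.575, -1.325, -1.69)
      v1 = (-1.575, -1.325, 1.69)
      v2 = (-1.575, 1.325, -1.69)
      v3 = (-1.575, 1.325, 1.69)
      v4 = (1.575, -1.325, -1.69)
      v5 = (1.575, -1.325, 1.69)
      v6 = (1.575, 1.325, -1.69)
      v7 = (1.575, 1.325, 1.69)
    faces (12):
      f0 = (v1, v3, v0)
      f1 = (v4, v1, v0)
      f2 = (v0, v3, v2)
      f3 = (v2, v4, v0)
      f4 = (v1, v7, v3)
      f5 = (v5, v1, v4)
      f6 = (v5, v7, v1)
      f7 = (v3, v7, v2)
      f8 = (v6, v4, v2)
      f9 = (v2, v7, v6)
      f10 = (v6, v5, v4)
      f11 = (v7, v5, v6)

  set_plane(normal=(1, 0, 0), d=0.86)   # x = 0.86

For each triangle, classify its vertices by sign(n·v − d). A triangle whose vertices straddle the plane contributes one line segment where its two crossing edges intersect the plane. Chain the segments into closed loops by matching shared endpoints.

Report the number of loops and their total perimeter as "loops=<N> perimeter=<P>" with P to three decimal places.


loops=1 perimeter=12.060

Straddling triangles (8 of 12):
  (v4,v1,v0) [+--] → (0.86, -1.325, -0.922794)–(0.86, -1.325, -1.69)  len=0.7672
  (v2,v4,v0) [-+-] → (0.86, -0.723492, -1.69)–(0.86, -1.325, -1.69)  len=0.6015
  (v1,v7,v3) [-+-] → (0.86, 0.723492, 1.69)–(0.86, 1.325, 1.69)  len=0.6015
  (v5,v1,v4) [+-+] → (0.86, -1.325, 1.69)–(0.86, -1.325, -0.922794)  len=2.6128
  (v5,v7,v1) [++-] → (0.86, 0.723492, 1.69)–(0.86, -1.325, 1.69)  len=2.0485
  (v3,v7,v2) [-+-] → (0.86, 1.325, 1.69)–(0.86, 1.325, 0.922794)  len=0.7672
  (v6,v4,v2) [++-] → (0.86, -0.723492, -1.69)–(0.86, 1.325, -1.69)  len=2.0485
  (v2,v7,v6) [-++] → (0.86, 1.325, 0.922794)–(0.86, 1.325, -1.69)  len=2.6128

Chained into 1 loop(s):
  loop 1: 8 segments, perimeter = 12.0600
Total perimeter = 12.060


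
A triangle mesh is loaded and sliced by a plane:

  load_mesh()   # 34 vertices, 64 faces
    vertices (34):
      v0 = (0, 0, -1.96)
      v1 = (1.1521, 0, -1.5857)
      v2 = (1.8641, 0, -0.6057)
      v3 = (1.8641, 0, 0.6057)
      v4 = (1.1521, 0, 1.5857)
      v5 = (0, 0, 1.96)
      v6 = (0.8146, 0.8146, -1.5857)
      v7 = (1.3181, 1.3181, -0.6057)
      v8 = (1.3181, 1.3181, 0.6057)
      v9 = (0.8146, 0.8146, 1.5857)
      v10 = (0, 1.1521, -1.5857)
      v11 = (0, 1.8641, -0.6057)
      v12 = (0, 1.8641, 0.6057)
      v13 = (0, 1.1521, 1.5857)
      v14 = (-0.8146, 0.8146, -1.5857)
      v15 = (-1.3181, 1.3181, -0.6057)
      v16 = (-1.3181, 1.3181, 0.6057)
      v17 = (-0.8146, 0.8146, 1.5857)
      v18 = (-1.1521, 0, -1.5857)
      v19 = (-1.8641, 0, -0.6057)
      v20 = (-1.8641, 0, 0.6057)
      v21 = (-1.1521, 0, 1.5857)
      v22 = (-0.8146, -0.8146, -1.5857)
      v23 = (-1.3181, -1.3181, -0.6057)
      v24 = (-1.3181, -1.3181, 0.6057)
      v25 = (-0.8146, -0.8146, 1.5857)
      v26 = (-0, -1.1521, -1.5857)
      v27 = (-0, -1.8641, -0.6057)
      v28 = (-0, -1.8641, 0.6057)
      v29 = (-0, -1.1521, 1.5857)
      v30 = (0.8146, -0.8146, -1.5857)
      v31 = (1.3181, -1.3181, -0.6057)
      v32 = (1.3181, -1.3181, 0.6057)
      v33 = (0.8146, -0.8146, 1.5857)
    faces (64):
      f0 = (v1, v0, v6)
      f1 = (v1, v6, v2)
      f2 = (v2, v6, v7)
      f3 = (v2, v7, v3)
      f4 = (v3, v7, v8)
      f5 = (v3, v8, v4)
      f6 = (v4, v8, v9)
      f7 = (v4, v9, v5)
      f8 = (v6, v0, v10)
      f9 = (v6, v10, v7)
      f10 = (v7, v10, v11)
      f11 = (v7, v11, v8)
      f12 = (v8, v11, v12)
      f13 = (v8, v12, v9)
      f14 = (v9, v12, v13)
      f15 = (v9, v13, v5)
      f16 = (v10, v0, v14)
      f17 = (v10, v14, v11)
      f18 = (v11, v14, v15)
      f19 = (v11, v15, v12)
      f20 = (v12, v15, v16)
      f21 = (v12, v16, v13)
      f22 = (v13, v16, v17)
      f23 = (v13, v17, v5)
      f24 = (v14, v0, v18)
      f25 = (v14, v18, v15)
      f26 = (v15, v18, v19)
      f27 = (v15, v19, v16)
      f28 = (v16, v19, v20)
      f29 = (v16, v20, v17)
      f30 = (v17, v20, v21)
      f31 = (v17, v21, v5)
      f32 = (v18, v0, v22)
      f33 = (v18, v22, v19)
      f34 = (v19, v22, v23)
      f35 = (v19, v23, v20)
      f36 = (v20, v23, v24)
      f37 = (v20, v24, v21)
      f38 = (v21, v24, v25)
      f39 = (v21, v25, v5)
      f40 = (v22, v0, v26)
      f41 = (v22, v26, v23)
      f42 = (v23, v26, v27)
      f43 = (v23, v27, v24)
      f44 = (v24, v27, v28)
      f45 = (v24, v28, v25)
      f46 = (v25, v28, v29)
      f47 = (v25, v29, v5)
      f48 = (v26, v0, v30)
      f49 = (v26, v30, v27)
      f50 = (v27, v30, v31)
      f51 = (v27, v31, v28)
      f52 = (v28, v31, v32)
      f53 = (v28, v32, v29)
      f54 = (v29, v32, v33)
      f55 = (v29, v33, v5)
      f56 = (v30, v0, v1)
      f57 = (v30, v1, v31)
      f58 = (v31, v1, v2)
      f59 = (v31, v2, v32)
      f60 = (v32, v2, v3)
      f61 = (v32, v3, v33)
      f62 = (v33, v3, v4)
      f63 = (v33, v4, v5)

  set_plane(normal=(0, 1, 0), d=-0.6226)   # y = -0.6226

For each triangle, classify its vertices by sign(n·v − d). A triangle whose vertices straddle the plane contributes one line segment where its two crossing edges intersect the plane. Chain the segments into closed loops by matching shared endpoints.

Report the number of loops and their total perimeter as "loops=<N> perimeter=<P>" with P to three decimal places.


loops=1 perimeter=10.923

Straddling triangles (20 of 64):
  (v18,v0,v22) [++-] → (-0.6226, -0.6226, -1.67392)–(-0.894148, -0.6226, -1.5857)  len=0.2855
  (v18,v22,v19) [+-+] → (-0.894148, -0.6226, -1.5857)–(-1.06197, -0.6226, -1.35472)  len=0.2855
  (v19,v22,v23) [+--] → (-1.06197, -0.6226, -1.35472)–(-1.6062, -0.6226, -0.6057)  len=0.9259
  (v19,v23,v20) [+-+] → (-1.6062, -0.6226, -0.6057)–(-1.6062, -0.6226, 0.0334994)  len=0.6392
  (v20,v23,v24) [+--] → (-1.6062, -0.6226, 0.0334994)–(-1.6062, -0.6226, 0.6057)  len=0.5722
  (v20,v24,v21) [+-+] → (-1.6062, -0.6226, 0.6057)–(-1.23051, -0.6226, 1.1228)  len=0.6392
  (v21,v24,v25) [+--] → (-1.23051, -0.6226, 1.1228)–(-0.894148, -0.6226, 1.5857)  len=0.5722
  (v21,v25,v5) [+-+] → (-0.894148, -0.6226, 1.5857)–(-0.6226, -0.6226, 1.67392)  len=0.2855
  (v22,v0,v26) [-+-] → (-0.6226, -0.6226, -1.67392)–(0, -0.6226, -1.75773)  len=0.6282
  (v25,v29,v5) [--+] → (0, -0.6226, 1.75773)–(-0.6226, -0.6226, 1.67392)  len=0.6282
  (v26,v0,v30) [-+-] → (0, -0.6226, -1.75773)–(0.6226, -0.6226, -1.67392)  len=0.6282
  (v29,v33,v5) [--+] → (0.6226, -0.6226, 1.67392)–(0, -0.6226, 1.75773)  len=0.6282
  (v30,v0,v1) [-++] → (0.6226, -0.6226, -1.67392)–(0.894148, -0.6226, -1.5857)  len=0.2855
  (v30,v1,v31) [-+-] → (0.894148, -0.6226, -1.5857)–(1.23051, -0.6226, -1.1228)  len=0.5722
  (v31,v1,v2) [-++] → (1.23051, -0.6226, -1.1228)–(1.6062, -0.6226, -0.6057)  len=0.6392
  (v31,v2,v32) [-+-] → (1.6062, -0.6226, -0.6057)–(1.6062, -0.6226, -0.0334994)  len=0.5722
  (v32,v2,v3) [-++] → (1.6062, -0.6226, -0.0334994)–(1.6062, -0.6226, 0.6057)  len=0.6392
  (v32,v3,v33) [-+-] → (1.6062, -0.6226, 0.6057)–(1.06197, -0.6226, 1.35472)  len=0.9259
  (v33,v3,v4) [-++] → (1.06197, -0.6226, 1.35472)–(0.894148, -0.6226, 1.5857)  len=0.2855
  (v33,v4,v5) [-++] → (0.894148, -0.6226, 1.5857)–(0.6226, -0.6226, 1.67392)  len=0.2855

Chained into 1 loop(s):
  loop 1: 20 segments, perimeter = 10.9232
Total perimeter = 10.923
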